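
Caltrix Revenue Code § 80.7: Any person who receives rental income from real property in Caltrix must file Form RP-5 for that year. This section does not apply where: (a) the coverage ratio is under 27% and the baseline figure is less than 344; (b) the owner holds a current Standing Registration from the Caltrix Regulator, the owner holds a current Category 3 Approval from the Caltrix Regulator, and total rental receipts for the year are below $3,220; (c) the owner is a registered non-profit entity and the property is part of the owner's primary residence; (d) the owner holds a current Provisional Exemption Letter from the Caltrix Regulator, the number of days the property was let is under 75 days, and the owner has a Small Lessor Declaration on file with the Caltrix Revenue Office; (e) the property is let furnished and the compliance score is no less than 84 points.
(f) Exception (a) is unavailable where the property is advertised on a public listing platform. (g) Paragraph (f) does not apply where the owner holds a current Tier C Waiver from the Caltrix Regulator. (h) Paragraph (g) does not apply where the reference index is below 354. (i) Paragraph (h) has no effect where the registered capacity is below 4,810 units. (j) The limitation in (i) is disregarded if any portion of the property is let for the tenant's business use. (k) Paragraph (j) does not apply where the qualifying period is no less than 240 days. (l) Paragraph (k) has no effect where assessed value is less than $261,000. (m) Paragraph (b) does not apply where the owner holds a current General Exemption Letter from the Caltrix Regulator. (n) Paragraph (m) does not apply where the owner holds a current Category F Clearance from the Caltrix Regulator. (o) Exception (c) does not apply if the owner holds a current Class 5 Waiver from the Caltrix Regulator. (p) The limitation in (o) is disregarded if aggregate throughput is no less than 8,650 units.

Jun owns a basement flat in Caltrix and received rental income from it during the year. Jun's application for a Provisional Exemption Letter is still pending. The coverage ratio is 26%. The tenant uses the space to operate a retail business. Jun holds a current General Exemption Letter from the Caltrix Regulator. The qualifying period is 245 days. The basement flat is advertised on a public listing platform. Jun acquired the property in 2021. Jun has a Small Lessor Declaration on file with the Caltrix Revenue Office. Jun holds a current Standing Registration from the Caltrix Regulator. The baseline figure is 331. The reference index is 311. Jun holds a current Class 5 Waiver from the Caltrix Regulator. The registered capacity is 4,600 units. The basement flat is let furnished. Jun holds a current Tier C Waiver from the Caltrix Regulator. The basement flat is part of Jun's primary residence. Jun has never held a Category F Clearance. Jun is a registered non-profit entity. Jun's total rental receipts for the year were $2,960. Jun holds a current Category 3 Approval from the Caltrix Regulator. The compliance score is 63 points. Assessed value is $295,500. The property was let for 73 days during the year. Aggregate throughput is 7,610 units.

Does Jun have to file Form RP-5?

No — exception (a) applies; Jun is not required to file Form RP-5.

All of (a)'s requirements are met (the coverage ratio is 26%, under the 27% limit; the baseline figure is 331, less than the 344 limit). As to paragraphs (f)–(l): (f) would limit (a) — the property is publicly advertised — but (g) sets (f) aside: (g) applies — a current Tier C Waiver is held. (h) would limit (g) — the reference index is 311, below the 354 limit — but (i) sets (h) aside: (i) applies — the registered capacity is 4,600 units, below the 4,810 units limit. (j) would limit (i) — the space is let for business use — but (k) sets (j) aside: (k) is engaged — the qualifying period is 245 days, meeting the 240 days threshold. (l) is inapplicable (assessed value is $295,500, not less than $261,000), so (k) stands. So (a) applies.
Exception (b)'s conditions are all satisfied: a current Standing Registration is held; a current Category 3 Approval is held; total rental receipts for the year are $2,960, below the $3,220 limit. But applying paragraphs (m)–(n): (m) operates against (b): a current General Exemption Letter is held. (n), which would lift (m), is inapplicable — there is no Category F Clearance in force. Exception (b) does not apply.
Exception (c): Jun is a registered non-profit; the basement flat is part of the primary residence — every condition holds. But: (o) applies — a current Class 5 Waiver is held. (p) is not triggered (aggregate throughput is 7,610 units, short of 8,650 units), so (o) stands. (c) is therefore removed.
Exception (d) requires that the owner holds a current Provisional Exemption Letter from the Caltrix Regulator; but no current Provisional Exemption Letter is held, so (d) is unavailable.
Exception (e) fails — the compliance score is 63 points, short of 84 points.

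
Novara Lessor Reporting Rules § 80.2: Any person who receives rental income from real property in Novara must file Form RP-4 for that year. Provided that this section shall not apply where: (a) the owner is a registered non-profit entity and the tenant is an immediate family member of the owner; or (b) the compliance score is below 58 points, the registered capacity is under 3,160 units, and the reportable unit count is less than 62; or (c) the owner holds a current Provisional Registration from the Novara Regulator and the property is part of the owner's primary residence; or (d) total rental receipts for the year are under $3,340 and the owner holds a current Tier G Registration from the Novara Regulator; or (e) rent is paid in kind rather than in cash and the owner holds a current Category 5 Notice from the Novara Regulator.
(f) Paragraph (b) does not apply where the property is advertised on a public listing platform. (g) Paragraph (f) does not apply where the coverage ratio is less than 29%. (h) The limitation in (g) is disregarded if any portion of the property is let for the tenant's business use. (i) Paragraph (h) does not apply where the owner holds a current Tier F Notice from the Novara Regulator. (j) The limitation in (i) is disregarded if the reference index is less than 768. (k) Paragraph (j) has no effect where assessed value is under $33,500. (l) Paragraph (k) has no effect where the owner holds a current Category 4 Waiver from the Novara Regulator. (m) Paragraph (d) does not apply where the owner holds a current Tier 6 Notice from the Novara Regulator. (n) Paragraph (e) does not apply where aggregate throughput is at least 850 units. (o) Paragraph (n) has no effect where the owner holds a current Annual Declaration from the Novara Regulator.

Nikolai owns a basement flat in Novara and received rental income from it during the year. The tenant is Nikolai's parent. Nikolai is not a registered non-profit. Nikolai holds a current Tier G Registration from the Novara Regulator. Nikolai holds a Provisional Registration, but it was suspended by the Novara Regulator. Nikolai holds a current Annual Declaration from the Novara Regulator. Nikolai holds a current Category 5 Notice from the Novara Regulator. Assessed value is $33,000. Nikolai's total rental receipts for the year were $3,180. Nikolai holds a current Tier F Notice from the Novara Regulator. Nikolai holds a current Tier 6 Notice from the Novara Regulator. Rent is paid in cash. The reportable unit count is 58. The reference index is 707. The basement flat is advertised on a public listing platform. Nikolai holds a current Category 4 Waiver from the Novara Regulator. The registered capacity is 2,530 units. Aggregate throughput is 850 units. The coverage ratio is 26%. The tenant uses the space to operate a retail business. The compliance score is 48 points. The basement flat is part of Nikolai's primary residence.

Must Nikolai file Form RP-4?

Yes — Nikolai must file Form RP-4.

Exception (a) does not apply: Nikolai is not a registered non-profit.
Exception (b): the compliance score is 48 points, below the 58 points limit; the registered capacity is 2,530 units, under the 3,160 units limit; the reportable unit count is 58, less than the 62 limit — every condition holds. However, paragraphs (f)–(l) must be considered: (f) operates against (b): the property is publicly advertised. (g) would limit (f) — the coverage ratio is 26%, less than the 29% limit — but (h) sets (g) aside: (h) operates against (g): the space is let for business use. (i) applies (a current Tier F Notice is held), but is displaced by (j): (j) operates against (i): the reference index is 707, less than the 768 limit. (k) would limit (j) — assessed value is $33,000, under the $33,500 limit — but (l) sets (k) aside: (l) operates against (k): a current Category 4 Waiver is held. So (b) is unavailable.
Exception (c) does not apply: there is no Provisional Registration in force.
All of (d)'s requirements are met (total rental receipts for the year are $3,180, under the $3,340 limit; a current Tier G Registration is held). However, paragraph (m) must be considered: (m) operates — a current Tier 6 Notice is held. So (d) is unavailable.
Exception (e) requires that rent is paid in kind rather than in cash; but rent is paid in cash, so (e) is unavailable.
No exception applies. The general rule governs.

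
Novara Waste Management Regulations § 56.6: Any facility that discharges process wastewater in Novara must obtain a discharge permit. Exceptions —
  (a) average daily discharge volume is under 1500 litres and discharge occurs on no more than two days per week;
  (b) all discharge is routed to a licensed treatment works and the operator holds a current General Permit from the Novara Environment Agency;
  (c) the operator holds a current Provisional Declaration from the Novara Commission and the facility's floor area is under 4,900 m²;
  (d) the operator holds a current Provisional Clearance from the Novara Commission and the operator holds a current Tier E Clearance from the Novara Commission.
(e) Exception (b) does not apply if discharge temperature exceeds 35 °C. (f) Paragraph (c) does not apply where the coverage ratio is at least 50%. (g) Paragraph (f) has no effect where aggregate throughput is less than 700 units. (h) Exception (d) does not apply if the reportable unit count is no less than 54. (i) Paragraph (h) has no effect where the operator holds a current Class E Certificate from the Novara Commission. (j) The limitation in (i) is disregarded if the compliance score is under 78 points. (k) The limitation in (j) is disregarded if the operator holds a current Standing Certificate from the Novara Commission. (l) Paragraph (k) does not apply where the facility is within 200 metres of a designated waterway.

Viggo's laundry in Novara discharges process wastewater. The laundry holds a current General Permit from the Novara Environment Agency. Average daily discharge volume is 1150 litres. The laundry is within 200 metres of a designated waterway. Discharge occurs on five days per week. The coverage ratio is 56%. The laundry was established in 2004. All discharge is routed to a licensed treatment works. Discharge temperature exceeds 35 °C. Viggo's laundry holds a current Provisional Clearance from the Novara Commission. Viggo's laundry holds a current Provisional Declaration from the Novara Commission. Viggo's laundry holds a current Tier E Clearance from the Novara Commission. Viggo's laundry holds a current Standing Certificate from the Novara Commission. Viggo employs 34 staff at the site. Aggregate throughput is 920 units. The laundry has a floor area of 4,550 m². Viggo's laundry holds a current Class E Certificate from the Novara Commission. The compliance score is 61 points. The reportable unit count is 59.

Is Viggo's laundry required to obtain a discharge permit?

Yes — Viggo's laundry must obtain a discharge permit.

Exception (a) does not apply: discharge occurs on five days per week.
Exception (b): discharge is routed to a licensed treatment works; a current General Permit is held — every condition holds. However, paragraph (e) must be considered: (e) is engaged — discharge temperature exceeds 35 °C. (b) is therefore removed.
Exception (c): a current Provisional Declaration is held; the facility's floor area is 4,550 m², under the 4,900 m² limit — every condition holds. But applying paragraphs (f)–(g): (f) is engaged — the coverage ratio is 56%, meeting the 50% threshold. (g), which would lift (f), is not engaged — aggregate throughput is 920 units, not less than 700 units. So (c) is unavailable.
Exception (d)'s conditions are all satisfied: a current Provisional Clearance is held; a current Tier E Clearance is held. But applying paragraphs (h)–(l): (h) applies — the reportable unit count is 59, meeting the 54 threshold. (i) would limit (h) — a current Class E Certificate is held — but (j) sets (i) aside: (j) applies — the compliance score is 61 points, under the 78 points limit. (k) applies (a current Standing Certificate is held), but is displaced by (l): (l) operates against (k): the laundry is within 200 m of a designated waterway. (d) is therefore removed.
No exception displaces § 56.6.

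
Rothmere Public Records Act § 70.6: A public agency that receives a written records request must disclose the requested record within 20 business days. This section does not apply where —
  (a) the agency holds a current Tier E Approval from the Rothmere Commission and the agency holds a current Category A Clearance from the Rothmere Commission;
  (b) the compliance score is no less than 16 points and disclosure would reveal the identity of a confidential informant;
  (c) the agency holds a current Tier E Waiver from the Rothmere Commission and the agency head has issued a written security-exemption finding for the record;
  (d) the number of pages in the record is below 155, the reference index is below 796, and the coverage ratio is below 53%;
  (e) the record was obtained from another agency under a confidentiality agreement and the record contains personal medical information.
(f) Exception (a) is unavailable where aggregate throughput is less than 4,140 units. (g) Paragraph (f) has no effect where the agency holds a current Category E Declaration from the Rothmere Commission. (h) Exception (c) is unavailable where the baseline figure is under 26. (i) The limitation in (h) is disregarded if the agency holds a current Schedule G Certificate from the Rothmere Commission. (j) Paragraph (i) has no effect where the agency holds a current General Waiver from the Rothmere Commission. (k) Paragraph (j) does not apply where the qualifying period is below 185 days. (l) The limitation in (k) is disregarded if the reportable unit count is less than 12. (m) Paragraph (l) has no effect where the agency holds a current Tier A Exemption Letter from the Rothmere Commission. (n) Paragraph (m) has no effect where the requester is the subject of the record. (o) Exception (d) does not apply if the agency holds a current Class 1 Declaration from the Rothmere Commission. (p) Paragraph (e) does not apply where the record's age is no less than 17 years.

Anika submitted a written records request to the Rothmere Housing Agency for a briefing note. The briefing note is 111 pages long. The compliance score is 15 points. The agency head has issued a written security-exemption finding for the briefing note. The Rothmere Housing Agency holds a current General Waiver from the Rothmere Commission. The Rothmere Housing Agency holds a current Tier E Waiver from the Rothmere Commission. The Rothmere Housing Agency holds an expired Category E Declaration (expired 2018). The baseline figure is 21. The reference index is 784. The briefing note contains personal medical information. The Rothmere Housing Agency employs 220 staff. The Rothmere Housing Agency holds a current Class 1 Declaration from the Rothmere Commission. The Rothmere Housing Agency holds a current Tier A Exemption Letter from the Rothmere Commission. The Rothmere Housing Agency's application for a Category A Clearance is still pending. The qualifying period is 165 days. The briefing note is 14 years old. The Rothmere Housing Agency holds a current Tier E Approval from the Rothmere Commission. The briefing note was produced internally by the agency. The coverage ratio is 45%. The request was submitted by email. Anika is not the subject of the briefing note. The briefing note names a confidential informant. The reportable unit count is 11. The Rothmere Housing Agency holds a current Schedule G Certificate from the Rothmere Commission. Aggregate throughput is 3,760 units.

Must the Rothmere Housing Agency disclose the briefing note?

Exception (a) does not apply: the Category A Clearance is not current.
Exception (b) requires that the compliance score is no less than 16 points; but the compliance score is 15 points, short of 16 points, so (b) is unavailable.
Exception (c): a current Tier E Waiver is held; a written security-exemption finding has been issued — every condition holds. As to paragraphs (h)–(n): (h) operates (the baseline figure is 21, under the 26 limit), but is overridden by (i): (i) operates against (h): a current Schedule G Certificate is held. (j) would limit (i) — a current General Waiver is held — but (k) sets (j) aside: (k) operates — the qualifying period is 165 days, below the 185 days limit. (l) would limit (k) — the reportable unit count is 11, less than the 12 limit — but (m) sets (l) aside: (m) is engaged — a current Tier A Exemption Letter is held. (n), which would lift (m), does not operate here — Anika is not the subject of the briefing note. Exception (c) stands.
Exception (d)'s conditions are all satisfied: the number of pages in the record is 111, below the 155 limit; the reference index is 784, below the 796 limit; the coverage ratio is 45%, below the 53% limit. Turning to paragraph (o): (o) operates against (d): a current Class 1 Declaration is held. So (d) is unavailable.
Exception (e) does not apply: the briefing note was produced internally.

No — exception (c) applies; the Rothmere Housing Agency is not required to disclose the briefing note.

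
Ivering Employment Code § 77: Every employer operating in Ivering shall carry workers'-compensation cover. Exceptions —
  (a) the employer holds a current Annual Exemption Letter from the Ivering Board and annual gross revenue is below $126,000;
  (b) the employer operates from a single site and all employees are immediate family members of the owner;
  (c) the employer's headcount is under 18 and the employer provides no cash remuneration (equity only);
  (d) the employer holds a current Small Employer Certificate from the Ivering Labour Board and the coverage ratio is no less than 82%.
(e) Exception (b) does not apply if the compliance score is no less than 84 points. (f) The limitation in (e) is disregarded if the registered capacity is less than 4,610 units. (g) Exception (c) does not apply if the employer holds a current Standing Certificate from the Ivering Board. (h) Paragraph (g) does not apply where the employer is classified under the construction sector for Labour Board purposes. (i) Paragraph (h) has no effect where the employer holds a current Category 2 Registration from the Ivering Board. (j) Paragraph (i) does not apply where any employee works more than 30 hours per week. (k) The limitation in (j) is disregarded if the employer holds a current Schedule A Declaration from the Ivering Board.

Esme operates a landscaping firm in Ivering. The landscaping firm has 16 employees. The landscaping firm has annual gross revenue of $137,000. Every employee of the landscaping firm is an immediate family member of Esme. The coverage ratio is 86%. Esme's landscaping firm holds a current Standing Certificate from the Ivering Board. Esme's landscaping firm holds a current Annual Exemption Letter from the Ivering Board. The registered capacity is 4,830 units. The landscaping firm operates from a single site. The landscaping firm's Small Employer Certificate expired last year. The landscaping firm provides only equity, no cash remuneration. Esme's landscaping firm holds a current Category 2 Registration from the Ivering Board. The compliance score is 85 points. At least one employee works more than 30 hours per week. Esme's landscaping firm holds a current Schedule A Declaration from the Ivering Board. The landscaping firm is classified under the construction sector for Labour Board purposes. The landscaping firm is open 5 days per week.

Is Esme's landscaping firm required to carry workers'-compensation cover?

Yes — Esme's landscaping firm must carry workers'-compensation cover.

Exception (a) does not apply: annual gross revenue is $137,000, not below $126,000.
Exception (b) is satisfied on its face — the employer operates from a single site; every employee is an immediate family member. However, paragraphs (e)–(f) must be considered: (e) operates against (b): the compliance score is 85 points, meeting the 84 points threshold. (f), which would lift (e), does not operate here — the registered capacity is 4,830 units, not less than 4,610 units. (b) is therefore removed.
All of (c)'s requirements are met (the employer's headcount is 16, under the 18 limit; remuneration is equity-only). However, paragraphs (g)–(k) must be considered: (g) applies — a current Standing Certificate is held. (h) would limit (g) — the landscaping firm is classified under the construction sector — but (i) sets (h) aside: (i) operates against (h): a current Category 2 Registration is held. (j) is engaged (at least one employee exceeds 30 hours/week), but is itself disapplied by (k): (k) operates against (j): a current Schedule A Declaration is held. Exception (c) does not apply.
Exception (d) fails — the Small Employer Certificate has expired.
Every exception is unavailable, so the rule governs.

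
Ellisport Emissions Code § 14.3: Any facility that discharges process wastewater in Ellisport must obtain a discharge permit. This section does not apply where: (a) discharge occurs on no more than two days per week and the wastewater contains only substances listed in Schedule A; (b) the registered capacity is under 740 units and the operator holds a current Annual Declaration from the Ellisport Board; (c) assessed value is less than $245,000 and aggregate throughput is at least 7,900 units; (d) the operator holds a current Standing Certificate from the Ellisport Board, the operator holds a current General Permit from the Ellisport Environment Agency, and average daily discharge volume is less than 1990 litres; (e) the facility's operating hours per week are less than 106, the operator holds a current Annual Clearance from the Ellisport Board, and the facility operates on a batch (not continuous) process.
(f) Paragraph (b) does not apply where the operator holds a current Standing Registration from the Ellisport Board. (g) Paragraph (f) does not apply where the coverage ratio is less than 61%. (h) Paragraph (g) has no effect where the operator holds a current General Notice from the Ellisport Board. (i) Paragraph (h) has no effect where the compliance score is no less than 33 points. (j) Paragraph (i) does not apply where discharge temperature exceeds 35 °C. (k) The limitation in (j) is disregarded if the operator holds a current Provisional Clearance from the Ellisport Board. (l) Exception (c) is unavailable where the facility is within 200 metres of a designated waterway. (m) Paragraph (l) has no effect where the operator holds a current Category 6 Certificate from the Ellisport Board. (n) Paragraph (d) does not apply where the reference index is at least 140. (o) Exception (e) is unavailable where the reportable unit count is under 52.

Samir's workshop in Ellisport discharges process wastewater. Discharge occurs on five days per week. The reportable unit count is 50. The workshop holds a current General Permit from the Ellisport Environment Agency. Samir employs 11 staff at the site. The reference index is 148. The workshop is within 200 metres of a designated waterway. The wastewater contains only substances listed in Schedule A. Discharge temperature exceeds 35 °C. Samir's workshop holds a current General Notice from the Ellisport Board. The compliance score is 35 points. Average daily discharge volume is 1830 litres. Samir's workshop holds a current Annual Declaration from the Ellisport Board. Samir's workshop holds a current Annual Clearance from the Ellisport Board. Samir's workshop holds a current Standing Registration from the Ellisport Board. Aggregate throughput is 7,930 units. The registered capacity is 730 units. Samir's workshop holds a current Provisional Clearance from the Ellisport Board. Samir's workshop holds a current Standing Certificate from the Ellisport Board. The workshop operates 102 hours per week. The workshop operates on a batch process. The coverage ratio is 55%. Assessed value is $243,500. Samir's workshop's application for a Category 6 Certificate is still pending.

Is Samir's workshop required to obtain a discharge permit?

No — exception (b) applies; Samir's workshop is not required to obtain a discharge permit.

Exception (a) fails — discharge occurs on five days per week.
All of (b)'s requirements are met (the registered capacity is 730 units, under the 740 units limit; a current Annual Declaration is held). Under paragraphs (f)–(k): (f) applies (a current Standing Registration is held), but is itself disapplied by (g): (g) operates against (f): the coverage ratio is 55%, less than the 61% limit. (h) is engaged (a current General Notice is held), but is set aside by (i): (i) operates against (h): the compliance score is 35 points, meeting the 33 points threshold. (j) is engaged (discharge temperature exceeds 35 °C), but is overridden by (k): (k) operates against (j): a current Provisional Clearance is held. Exception (b) stands.
Exception (c) is satisfied on its face — assessed value is $243,500, less than the $245,000 limit; aggregate throughput is 7,930 units, meeting the 7,900 units threshold. But applying paragraphs (l)–(m): (l) operates against (c): the workshop is within 200 m of a designated waterway. (m), which would lift (l), is inapplicable — the Category 6 Certificate is not current. So (c) is unavailable.
Exception (d): a current Standing Certificate is held; a current General Permit is held; average daily discharge volume is 1830 litres, less than the 1990 litres limit — every condition holds. However, paragraph (n) must be considered: (n) operates against (d): the reference index is 148, meeting the 140 threshold. (d) is therefore removed.
All of (e)'s requirements are met (the facility's operating hours per week are 102, less than the 106 limit; a current Annual Clearance is held; the facility operates on a batch process). But applying paragraph (o): (o) operates against (e): the reportable unit count is 50, under the 52 limit. So (e) is unavailable.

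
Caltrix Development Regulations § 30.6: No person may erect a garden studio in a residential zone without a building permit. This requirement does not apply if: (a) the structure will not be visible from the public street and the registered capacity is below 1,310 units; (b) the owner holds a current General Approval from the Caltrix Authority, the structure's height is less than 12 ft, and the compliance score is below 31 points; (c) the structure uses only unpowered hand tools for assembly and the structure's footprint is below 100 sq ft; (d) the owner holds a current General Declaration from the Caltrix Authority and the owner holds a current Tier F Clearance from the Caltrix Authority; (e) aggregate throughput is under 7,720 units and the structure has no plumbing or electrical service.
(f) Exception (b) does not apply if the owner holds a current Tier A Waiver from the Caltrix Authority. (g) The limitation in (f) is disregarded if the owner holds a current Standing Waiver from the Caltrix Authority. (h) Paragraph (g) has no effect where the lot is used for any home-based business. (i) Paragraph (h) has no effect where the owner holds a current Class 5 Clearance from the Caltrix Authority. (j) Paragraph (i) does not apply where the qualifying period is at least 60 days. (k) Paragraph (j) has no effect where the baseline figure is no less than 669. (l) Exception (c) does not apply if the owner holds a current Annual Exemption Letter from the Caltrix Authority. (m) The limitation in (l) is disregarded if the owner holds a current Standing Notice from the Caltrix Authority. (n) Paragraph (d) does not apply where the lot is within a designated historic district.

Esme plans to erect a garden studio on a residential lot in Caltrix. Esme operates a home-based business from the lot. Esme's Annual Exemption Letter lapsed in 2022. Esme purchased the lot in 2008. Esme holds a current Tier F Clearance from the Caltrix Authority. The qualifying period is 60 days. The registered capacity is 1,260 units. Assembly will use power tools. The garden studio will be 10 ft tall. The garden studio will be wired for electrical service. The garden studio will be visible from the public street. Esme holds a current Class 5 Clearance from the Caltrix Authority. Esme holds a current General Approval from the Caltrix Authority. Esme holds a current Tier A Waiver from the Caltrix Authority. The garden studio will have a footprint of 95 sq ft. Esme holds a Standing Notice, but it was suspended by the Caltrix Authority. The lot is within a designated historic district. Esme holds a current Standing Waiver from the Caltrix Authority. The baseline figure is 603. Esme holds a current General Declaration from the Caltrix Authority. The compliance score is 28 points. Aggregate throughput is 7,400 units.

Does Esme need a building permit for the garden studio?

Yes — Esme must obtain a building permit.

Exception (a) requires that the structure will not be visible from the public street; but the structure will be visible from the street, so (a) is unavailable.
Exception (b)'s conditions are all satisfied: a current General Approval is held; the structure's height is 10 ft, less than the 12 ft limit; the compliance score is 28 points, below the 31 points limit. Turning to paragraphs (f)–(k): (f) operates against (b): a current Tier A Waiver is held. (g) would limit (f) — a current Standing Waiver is held — but (h) sets (g) aside: (h) operates against (g): a home-based business operates on the lot. (i) would limit (h) — a current Class 5 Clearance is held — but (j) sets (i) aside: (j) applies — the qualifying period is 60 days, meeting the 60 days threshold. (k), which would lift (j), does not operate here — the baseline figure is 603, short of 669. (b) is therefore removed.
Exception (c) does not apply: assembly uses power tools.
Exception (d): a current General Declaration is held; a current Tier F Clearance is held — every condition holds. But: (n) operates — the lot is in a historic district. Exception (d) does not apply.
Exception (e) does not apply: electrical service is planned.
No exception displaces § 30.6.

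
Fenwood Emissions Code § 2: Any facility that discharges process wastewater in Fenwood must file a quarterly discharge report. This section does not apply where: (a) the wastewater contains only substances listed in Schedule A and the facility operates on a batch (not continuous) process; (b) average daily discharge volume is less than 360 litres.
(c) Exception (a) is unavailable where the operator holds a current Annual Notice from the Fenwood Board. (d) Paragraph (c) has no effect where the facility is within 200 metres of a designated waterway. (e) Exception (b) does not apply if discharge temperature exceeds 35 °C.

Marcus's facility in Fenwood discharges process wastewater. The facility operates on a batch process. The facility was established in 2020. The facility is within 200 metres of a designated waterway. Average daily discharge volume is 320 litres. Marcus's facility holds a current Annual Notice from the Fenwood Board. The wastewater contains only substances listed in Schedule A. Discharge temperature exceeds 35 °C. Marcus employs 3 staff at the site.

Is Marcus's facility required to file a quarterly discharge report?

Exception (a): the wastewater is Schedule-A-only; the facility operates on a batch process — every condition holds. Under paragraphs (c)–(d): (c) is engaged (a current Annual Notice is held), but is set aside by (d): (d) operates — the facility is within 200 m of a designated waterway. (a) remains available.
All of (b)'s requirements are met (average daily discharge volume is 320 litres, less than the 360 litres limit). But: (e) operates against (b): discharge temperature exceeds 35 °C. So (b) is unavailable.

No — exception (a) applies; Marcus's facility is not required to file a quarterly discharge report.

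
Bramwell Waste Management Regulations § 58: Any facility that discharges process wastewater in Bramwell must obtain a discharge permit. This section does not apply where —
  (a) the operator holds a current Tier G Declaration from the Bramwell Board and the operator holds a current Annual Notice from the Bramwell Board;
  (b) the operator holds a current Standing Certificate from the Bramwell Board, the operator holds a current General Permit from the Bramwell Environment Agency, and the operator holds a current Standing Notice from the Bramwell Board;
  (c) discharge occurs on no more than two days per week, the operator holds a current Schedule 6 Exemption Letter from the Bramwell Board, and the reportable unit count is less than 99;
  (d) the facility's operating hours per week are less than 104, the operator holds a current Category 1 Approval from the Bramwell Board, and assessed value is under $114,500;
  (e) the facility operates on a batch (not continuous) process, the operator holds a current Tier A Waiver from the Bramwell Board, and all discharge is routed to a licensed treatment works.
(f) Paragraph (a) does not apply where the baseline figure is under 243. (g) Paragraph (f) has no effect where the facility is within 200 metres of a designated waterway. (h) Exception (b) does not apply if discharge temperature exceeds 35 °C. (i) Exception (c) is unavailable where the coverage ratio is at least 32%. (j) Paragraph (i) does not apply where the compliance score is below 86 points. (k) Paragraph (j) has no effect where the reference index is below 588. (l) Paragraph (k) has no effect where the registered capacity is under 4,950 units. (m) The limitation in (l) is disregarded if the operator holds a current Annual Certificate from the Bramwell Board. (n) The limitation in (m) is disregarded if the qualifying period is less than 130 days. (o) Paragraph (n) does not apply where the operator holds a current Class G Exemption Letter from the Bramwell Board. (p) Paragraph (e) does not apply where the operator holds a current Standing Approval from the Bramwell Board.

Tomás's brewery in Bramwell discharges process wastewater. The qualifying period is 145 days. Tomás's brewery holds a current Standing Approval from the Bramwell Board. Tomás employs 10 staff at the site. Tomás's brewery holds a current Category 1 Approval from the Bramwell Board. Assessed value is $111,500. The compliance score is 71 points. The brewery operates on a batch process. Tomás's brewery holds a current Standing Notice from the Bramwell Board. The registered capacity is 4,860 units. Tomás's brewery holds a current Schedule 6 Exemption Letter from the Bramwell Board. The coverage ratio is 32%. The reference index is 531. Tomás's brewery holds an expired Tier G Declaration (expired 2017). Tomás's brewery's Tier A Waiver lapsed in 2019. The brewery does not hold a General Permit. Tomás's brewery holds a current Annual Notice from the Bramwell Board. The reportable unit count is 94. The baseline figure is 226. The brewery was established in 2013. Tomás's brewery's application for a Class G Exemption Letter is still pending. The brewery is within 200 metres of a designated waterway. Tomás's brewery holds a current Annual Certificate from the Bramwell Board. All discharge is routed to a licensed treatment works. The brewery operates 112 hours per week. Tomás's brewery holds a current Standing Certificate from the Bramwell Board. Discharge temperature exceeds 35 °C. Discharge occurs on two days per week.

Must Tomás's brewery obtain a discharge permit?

Exception (a) requires that the operator holds a current Tier G Declaration from the Bramwell Board; but the Tier G Declaration is not current, so (a) is unavailable.
Exception (b) fails — no General Permit is held.
All of (c)'s requirements are met (discharge occurs on no more than two days per week; a current Schedule 6 Exemption Letter is held; the reportable unit count is 94, less than the 99 limit). But applying paragraphs (i)–(o): (i) operates against (c): the coverage ratio is 32%, meeting the 32% threshold. (j) would limit (i) — the compliance score is 71 points, below the 86 points limit — but (k) sets (j) aside: (k) operates against (j): the reference index is 531, below the 588 limit. (l) applies (the registered capacity is 4,860 units, under the 4,950 units limit), but is set aside by (m): (m) is engaged — a current Annual Certificate is held. (n), which would lift (m), is not engaged — the qualifying period is 145 days, not less than 130 days. (c) is therefore removed.
Exception (d) fails — the facility's operating hours per week are 112, not less than 104.
Exception (e) requires that the operator holds a current Tier A Waiver from the Bramwell Board; but there is no Tier A Waiver in force, so (e) is unavailable.
No exception is made out. Tomás's brewery falls within the general rule.

Yes — Tomás's brewery must obtain a discharge permit.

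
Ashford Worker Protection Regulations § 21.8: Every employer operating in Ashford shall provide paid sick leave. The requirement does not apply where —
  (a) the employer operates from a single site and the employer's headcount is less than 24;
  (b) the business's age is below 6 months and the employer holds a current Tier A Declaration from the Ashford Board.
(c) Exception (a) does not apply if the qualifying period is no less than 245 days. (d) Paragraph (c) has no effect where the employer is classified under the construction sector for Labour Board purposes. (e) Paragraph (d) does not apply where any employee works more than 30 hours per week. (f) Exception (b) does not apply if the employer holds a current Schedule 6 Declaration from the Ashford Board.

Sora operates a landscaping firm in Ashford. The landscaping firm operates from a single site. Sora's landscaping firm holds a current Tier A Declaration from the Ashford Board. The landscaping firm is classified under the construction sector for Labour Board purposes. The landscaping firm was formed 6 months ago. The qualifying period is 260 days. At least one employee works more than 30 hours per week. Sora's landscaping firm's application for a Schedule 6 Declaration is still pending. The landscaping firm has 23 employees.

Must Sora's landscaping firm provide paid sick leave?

All of (a)'s requirements are met (the employer operates from a single site; the employer's headcount is 23, less than the 24 limit). But: (c) operates against (a): the qualifying period is 260 days, meeting the 245 days threshold. (d) would limit (c) — the landscaping firm is classified under the construction sector — but (e) sets (d) aside: (e) operates against (d): at least one employee exceeds 30 hours/week. Exception (a) does not apply.
Exception (b) does not apply: the business's age is 6 months, not below 6 months.
No exception displaces § 21.8.

Yes — Sora's landscaping firm must provide paid sick leave.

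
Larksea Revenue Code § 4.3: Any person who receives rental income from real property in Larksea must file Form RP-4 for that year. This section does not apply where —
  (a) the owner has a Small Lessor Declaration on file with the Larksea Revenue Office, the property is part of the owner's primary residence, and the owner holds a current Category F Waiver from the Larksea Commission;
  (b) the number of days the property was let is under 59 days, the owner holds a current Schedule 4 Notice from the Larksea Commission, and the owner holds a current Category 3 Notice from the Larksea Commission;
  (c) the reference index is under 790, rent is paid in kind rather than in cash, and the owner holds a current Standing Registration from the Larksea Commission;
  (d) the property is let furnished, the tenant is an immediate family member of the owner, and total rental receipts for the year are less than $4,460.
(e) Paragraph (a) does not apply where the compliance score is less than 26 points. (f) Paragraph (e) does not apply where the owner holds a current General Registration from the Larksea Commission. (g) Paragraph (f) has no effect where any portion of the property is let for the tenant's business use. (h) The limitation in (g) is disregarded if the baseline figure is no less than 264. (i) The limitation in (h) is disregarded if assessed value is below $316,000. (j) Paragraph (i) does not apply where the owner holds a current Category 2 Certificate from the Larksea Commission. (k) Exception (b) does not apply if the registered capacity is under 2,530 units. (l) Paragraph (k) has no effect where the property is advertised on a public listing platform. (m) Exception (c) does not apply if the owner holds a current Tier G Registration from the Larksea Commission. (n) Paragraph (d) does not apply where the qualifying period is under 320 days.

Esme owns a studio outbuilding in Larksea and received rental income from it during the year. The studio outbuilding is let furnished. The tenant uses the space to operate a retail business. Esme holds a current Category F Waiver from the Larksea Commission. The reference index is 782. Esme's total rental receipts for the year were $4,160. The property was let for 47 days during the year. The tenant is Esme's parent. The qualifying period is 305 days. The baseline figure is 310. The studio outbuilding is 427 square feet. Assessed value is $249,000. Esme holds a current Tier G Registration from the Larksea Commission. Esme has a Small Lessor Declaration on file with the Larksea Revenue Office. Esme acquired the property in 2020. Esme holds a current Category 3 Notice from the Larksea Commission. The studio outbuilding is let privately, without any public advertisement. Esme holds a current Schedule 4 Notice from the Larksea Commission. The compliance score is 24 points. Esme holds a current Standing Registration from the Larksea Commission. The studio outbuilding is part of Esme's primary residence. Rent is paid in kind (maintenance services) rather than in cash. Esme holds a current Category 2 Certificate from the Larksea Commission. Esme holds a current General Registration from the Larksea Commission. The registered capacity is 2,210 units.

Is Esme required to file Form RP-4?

Exception (a)'s conditions are all satisfied: a Small Lessor Declaration is on file; the studio outbuilding is part of the primary residence; a current Category F Waiver is held. As to paragraphs (e)–(j): (e) is engaged (the compliance score is 24 points, less than the 26 points limit), but is overridden by (f): (f) operates — a current General Registration is held. (g) is triggered (the space is let for business use), but is itself disapplied by (h): (h) operates against (g): the baseline figure is 310, meeting the 264 threshold. (i) operates (assessed value is $249,000, below the $316,000 limit), but is itself disapplied by (j): (j) operates against (i): a current Category 2 Certificate is held. So (a) applies.
All of (b)'s requirements are met (the number of days the property was let is 47 days, under the 59 days limit; a current Schedule 4 Notice is held; a current Category 3 Notice is held). But: (k) operates against (b): the registered capacity is 2,210 units, under the 2,530 units limit. (l), which would lift (k), is not triggered — the property is let privately without advertisement. So (b) is unavailable.
Exception (c)'s conditions are all satisfied: the reference index is 782, under the 790 limit; rent is paid in kind; a current Standing Registration is held. But: (m) operates against (c): a current Tier G Registration is held. Exception (c) does not apply.
All of (d)'s requirements are met (the property is let furnished; the tenant is an immediate family member; total rental receipts for the year are $4,160, less than the $4,460 limit). However, paragraph (n) must be considered: (n) operates against (d): the qualifying period is 305 days, under the 320 days limit. So (d) is unavailable.

No — exception (a) applies; Esme is not required to file Form RP-4.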